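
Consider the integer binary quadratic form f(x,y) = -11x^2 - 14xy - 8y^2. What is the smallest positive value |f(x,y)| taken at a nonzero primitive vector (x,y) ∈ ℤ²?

translate: b→-8 (≡14 mod 22), so (11,14,8)→(11,-8,5)
flip: (11,-8,5)→(5,8,11)
translate: b→-2 (≡8 mod 10), so (5,8,11)→(5,-2,8)
reduced (well bottom): (5,-2,8) with a≤c, −a<b≤a
well minimum |f| = |-5| = 5 (negative-definite)

5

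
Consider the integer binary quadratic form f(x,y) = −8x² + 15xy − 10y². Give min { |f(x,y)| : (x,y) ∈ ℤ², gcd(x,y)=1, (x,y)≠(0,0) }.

translate: b→1 (≡-15 mod 16), so (8,-15,10)→(8,1,3)
flip: (8,1,3)→(3,-1,8)
reduced (well bottom): (3,-1,8) with a≤c, −a<b≤a
well minimum |f| = |-3| = 3 (negative-definite)

3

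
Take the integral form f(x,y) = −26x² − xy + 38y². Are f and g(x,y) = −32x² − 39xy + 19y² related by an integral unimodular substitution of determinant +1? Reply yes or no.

D₁ = 3953, D₂ = 3953
river cycle of f (length 40): (-26, 51, 13), (13, 53, -22), (-22, 35, 31), (31, 27, -26), (-26, 25, 32), (32, 39, -19), (-19, 37, 34), (34, 31, -22), (-22, 57, 8), (8, 55, -29), … (30 more)
river cycle of g (length 40): (19, 39, -32), (-32, 25, 26), (26, 27, -31), (-31, 35, 22), (22, 53, -13), (-13, 51, 26), (26, 53, -11), (-11, 57, 16), (16, 39, -38), (-38, 37, 17), … (30 more)
cycles differ ⇒ inequivalent

no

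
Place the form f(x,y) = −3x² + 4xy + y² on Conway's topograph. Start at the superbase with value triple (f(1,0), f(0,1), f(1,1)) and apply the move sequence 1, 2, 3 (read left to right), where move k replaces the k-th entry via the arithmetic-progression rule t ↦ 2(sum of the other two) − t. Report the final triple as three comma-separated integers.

start (-3,1,2) = (f(1,0),f(0,1),f(1,1))
replace slot 1: 2·(1+2) − (-3) = 9 → (9,1,2)
replace slot 2: 2·(9+2) − 1 = 21 → (9,21,2)
replace slot 3: 2·(9+21) − 2 = 58 → (9,21,58)

9,21,58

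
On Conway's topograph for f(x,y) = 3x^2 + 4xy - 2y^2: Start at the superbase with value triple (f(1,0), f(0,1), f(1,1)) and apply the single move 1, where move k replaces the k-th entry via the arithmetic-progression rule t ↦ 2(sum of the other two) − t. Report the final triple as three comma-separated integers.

start (3,-2,5) = (f(1,0),f(0,1),f(1,1))
replace slot 1: 2·((-2)+5) − 3 = 3 → (3,-2,5)

3,-2,5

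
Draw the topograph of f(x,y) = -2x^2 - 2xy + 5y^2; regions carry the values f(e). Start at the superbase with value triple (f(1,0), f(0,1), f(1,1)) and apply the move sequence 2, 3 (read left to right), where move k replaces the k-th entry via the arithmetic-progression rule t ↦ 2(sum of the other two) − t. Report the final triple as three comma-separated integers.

start (-2,5,1) = (f(1,0),f(0,1),f(1,1))
replace slot 2: 2·((-2)+1) − 5 = -7 → (-2,-7,1)
replace slot 3: 2·((-2)+(-7)) − 1 = -19 → (-2,-7,-19)

-2,-7,-19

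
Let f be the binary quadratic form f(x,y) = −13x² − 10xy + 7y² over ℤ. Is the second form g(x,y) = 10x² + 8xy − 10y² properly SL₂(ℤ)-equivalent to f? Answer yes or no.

D₁ = 464, D₂ = 464
river cycle of f (length 10): (7, 10, -13), (-13, 16, 4), (4, 16, -13), (-13, 10, 7), (7, 18, -5), (-5, 12, 16), (16, 20, -1), (-1, 20, 16), (16, 12, -5), (-5, 18, 7)
river cycle of g (length 10): (-10, 12, 8), (8, 20, -2), (-2, 20, 8), (8, 12, -10), (-10, 8, 10), (10, 12, -8), (-8, 20, 2), (2, 20, -8), (-8, 12, 10), (10, 8, -10)
cycles differ ⇒ inequivalent

no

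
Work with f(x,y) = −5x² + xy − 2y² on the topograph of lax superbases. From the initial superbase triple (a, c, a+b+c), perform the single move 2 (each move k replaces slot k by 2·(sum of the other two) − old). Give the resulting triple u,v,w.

start (-5,-2,-6) = (f(1,0),f(0,1),f(1,1))
replace slot 2: 2·((-5)+(-6)) − (-2) = -20 → (-5,-20,-6)

-5,-20,-6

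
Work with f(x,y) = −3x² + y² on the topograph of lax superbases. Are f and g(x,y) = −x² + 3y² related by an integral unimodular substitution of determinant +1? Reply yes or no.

D₁ = 12, D₂ = 12
river cycle of f (length 2): (1, 2, -2), (-2, 2, 1)
river cycle of g (length 2): (-1, 2, 2), (2, 2, -1)
cycles differ ⇒ inequivalent

no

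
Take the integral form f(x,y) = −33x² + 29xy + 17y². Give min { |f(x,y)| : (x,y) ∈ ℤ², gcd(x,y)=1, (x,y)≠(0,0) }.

river: ρ → (17,39,-23)
river: ρ → (-23,53,3)
river: ρ → (3,55,-5)
river: ρ → (-5,55,3)
river: ρ → (3,53,-23)
river: ρ → (-23,39,17)
river: ρ → (17,29,-33)
river: ρ → (-33,37,13)
river: ρ → (13,41,-27)
river: ρ → (-27,13,27)
river: ρ → (27,41,-13)
river: ρ → (-13,37,33)
river: ρ → (33,29,-17)
river: ρ → (-17,39,23)
river: ρ → (23,53,-3)
river: ρ → (-3,55,5)
river: ρ → (5,55,-3)
river: ρ → (-3,53,23)
river: ρ → (23,39,-17)
river: ρ → (-17,29,33)
river: ρ → (33,37,-13)
river: ρ → (-13,41,27)
river: ρ → (27,13,-27)
river: ρ → (-27,41,13)
river: ρ → (13,37,-33)
river: ρ → (-33,29,17)
closes: descent 0, river 26
min |a| on river = 3

3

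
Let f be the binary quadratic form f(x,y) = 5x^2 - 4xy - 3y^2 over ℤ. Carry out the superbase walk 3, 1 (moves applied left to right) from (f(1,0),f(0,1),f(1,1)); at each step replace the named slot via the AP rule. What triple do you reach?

start (5,-3,-2) = (f(1,0),f(0,1),f(1,1))
replace slot 3: 2·(5+(-3)) − (-2) = 6 → (5,-3,6)
replace slot 1: 2·((-3)+6) − 5 = 1 → (1,-3,6)

1,-3,6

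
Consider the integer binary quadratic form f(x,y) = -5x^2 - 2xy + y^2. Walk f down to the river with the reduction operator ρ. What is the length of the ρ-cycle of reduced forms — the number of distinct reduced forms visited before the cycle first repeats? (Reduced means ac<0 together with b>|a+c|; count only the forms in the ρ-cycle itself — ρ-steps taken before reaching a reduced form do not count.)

D = 24, ⌊√D⌋ = 4
descent: ρ → (1,4,-2)  [lands on river]
river: ρ → (-2,4,1)
ρ-cycle length = 2 (tail of 1 descent step not counted)

2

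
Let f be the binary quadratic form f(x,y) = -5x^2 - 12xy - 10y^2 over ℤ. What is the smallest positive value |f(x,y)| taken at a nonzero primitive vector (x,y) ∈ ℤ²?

translate: b→2 (≡12 mod 10), so (5,12,10)→(5,2,3)
flip: (5,2,3)→(3,-2,5)
reduced (well bottom): (3,-2,5) with a≤c, −a<b≤a
well minimum |f| = |-3| = 3 (negative-definite)

3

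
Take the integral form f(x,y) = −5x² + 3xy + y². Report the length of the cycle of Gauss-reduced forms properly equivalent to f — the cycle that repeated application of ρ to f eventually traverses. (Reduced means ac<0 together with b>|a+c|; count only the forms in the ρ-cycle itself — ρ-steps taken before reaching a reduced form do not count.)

D = 29, ⌊√D⌋ = 5
descent: ρ → (1,5,-1)  [lands on river]
river: ρ → (-1,5,1)
ρ-cycle length = 2 (tail of 1 descent step not counted)

2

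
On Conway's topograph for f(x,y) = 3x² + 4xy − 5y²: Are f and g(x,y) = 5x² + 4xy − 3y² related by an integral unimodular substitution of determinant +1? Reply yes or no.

D₁ = 76, D₂ = 76
river cycle of f (length 6): (-5, 6, 2), (2, 6, -5), (-5, 4, 3), (3, 8, -1), (-1, 8, 3), (3, 4, -5)
river cycle of g (length 6): (-3, 8, 1), (1, 8, -3), (-3, 4, 5), (5, 6, -2), (-2, 6, 5), (5, 4, -3)
cycles differ ⇒ inequivalent

no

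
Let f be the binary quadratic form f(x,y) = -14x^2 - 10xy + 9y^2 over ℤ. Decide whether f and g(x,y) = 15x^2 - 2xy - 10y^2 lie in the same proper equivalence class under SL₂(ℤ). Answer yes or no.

D₁ = 604, D₂ = 604
river cycle of f (length 20): (9, 10, -14), (-14, 18, 5), (5, 22, -6), (-6, 14, 17), (17, 20, -3), (-3, 22, 10), (10, 18, -7), (-7, 24, 1), (1, 24, -7), (-7, 18, 10), … (10 more)
river cycle of g (length 20): (-10, 22, 3), (3, 20, -17), (-17, 14, 6), (6, 22, -5), (-5, 18, 14), (14, 10, -9), (-9, 8, 15), (15, 22, -2), (-2, 22, 15), (15, 8, -9), … (10 more)
cycles differ ⇒ inequivalent

no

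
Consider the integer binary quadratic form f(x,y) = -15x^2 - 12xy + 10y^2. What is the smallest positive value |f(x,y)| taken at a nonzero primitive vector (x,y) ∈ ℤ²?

descent: ρ → (10,12,-15)  [lands on river]
river: ρ → (-15,18,7)
river: ρ → (7,24,-6)
river: ρ → (-6,24,7)
river: ρ → (7,18,-15)
river: ρ → (-15,12,10)
river: ρ → (10,8,-17)
river: ρ → (-17,26,1)
river: ρ → (1,26,-17)
river: ρ → (-17,8,10)
closes: descent 1, river 10
min |a| on river = 1

1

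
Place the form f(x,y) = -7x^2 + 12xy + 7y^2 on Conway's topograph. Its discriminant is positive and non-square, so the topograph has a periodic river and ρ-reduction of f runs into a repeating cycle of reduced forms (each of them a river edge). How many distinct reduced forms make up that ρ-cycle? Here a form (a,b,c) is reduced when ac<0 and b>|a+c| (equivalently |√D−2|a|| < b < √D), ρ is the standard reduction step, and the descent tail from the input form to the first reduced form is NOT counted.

D = 340, ⌊√D⌋ = 18
river: ρ → (7,16,-3)
river: ρ → (-3,14,12)
river: ρ → (12,10,-5)
river: ρ → (-5,10,12)
river: ρ → (12,14,-3)
river: ρ → (-3,16,7)
river: ρ → (7,12,-7)
river: ρ → (-7,16,3)
river: ρ → (3,14,-12)
river: ρ → (-12,10,5)
river: ρ → (5,10,-12)
river: ρ → (-12,14,3)
river: ρ → (3,16,-7)
river: ρ → (-7,12,7)
ρ-cycle length = 14 (tail of 0 descent steps not counted)

14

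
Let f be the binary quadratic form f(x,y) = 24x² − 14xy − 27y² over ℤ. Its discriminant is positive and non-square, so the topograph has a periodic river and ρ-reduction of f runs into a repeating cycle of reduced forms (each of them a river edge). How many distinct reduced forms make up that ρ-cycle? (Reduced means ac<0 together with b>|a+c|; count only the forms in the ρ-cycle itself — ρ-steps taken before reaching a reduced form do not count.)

D = 2788, ⌊√D⌋ = 52
descent: ρ → (-27,14,24)  [lands on river]
river: ρ → (24,34,-17)
river: ρ → (-17,34,24)
river: ρ → (24,14,-27)
river: ρ → (-27,40,11)
river: ρ → (11,48,-11)
river: ρ → (-11,40,27)
river: ρ → (27,14,-24)
river: ρ → (-24,34,17)
river: ρ → (17,34,-24)
river: ρ → (-24,14,27)
river: ρ → (27,40,-11)
river: ρ → (-11,48,11)
river: ρ → (11,40,-27)
ρ-cycle length = 14 (tail of 1 descent step not counted)

14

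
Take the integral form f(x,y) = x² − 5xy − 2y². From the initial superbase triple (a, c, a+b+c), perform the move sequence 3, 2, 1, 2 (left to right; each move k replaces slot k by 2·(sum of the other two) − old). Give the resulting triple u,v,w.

start (1,-2,-6) = (f(1,0),f(0,1),f(1,1))
replace slot 3: 2·(1+(-2)) − (-6) = 4 → (1,-2,4)
replace slot 2: 2·(1+4) − (-2) = 12 → (1,12,4)
replace slot 1: 2·(12+4) − 1 = 31 → (31,12,4)
replace slot 2: 2·(31+4) − 12 = 58 → (31,58,4)

31,58,4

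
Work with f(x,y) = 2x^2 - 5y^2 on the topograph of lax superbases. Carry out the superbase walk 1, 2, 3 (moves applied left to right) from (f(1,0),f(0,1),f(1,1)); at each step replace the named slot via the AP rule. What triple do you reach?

start (2,-5,-3) = (f(1,0),f(0,1),f(1,1))
replace slot 1: 2·((-5)+(-3)) − 2 = -18 → (-18,-5,-3)
replace slot 2: 2·((-18)+(-3)) − (-5) = -37 → (-18,-37,-3)
replace slot 3: 2·((-18)+(-37)) − (-3) = -107 → (-18,-37,-107)

-18,-37,-107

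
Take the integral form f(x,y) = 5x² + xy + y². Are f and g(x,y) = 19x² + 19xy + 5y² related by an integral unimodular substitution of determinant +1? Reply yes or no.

D₁ = -19, D₂ = -19
f: flip: (5,1,1)→(1,-1,5)
f: translate: b→1 (≡-1 mod 2), so (1,-1,5)→(1,1,5)
f: reduced (well bottom): (1,1,5) with a≤c, −a<b≤a
g: flip: (19,19,5)→(5,-19,19)
g: translate: b→1 (≡-19 mod 10), so (5,-19,19)→(5,1,1)
g: flip: (5,1,1)→(1,-1,5)
g: translate: b→1 (≡-1 mod 2), so (1,-1,5)→(1,1,5)
g: reduced (well bottom): (1,1,5) with a≤c, −a<b≤a
reduced forms (1, 1, 5) vs (1, 1, 5) ⇒ equivalent

yes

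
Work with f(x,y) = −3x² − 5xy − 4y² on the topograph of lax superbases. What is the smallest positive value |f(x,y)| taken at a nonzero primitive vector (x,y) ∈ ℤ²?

translate: b→-1 (≡5 mod 6), so (3,5,4)→(3,-1,2)
flip: (3,-1,2)→(2,1,3)
reduced (well bottom): (2,1,3) with a≤c, −a<b≤a
well minimum |f| = |-2| = 2 (negative-definite)

2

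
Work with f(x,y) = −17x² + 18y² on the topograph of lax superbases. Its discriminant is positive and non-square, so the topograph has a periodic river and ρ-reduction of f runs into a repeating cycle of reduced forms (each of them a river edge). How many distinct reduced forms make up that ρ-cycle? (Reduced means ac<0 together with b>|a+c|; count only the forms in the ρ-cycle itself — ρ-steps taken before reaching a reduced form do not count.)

D = 1224, ⌊√D⌋ = 34
descent: ρ → (18,0,-17)
descent: ρ → (-17,34,1)  [lands on river]
river: ρ → (1,34,-17)
ρ-cycle length = 2 (tail of 2 descent steps not counted)

2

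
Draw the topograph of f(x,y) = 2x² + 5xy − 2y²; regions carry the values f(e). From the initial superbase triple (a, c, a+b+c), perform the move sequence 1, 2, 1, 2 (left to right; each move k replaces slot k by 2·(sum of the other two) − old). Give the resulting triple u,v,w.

start (2,-2,5) = (f(1,0),f(0,1),f(1,1))
replace slot 1: 2·((-2)+5) − 2 = 4 → (4,-2,5)
replace slot 2: 2·(4+5) − (-2) = 20 → (4,20,5)
replace slot 1: 2·(20+5) − 4 = 46 → (46,20,5)
replace slot 2: 2·(46+5) − 20 = 82 → (46,82,5)

46,82,5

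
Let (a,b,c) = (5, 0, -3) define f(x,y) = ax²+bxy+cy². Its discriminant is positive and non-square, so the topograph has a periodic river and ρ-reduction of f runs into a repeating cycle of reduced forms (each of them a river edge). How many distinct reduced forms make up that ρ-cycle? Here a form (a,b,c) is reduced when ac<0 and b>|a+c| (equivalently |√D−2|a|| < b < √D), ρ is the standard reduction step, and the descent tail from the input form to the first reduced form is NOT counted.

D = 60, ⌊√D⌋ = 7
descent: ρ → (-3,6,2)  [lands on river]
river: ρ → (2,6,-3)
ρ-cycle length = 2 (tail of 1 descent step not counted)

2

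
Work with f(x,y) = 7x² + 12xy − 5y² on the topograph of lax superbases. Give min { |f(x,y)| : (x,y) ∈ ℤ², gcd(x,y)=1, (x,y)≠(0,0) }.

river: ρ → (-5,8,11)
river: ρ → (11,14,-2)
river: ρ → (-2,14,11)
river: ρ → (11,8,-5)
river: ρ → (-5,12,7)
river: ρ → (7,16,-1)
river: ρ → (-1,16,7)
river: ρ → (7,12,-5)
closes: descent 0, river 8
min |a| on river = 1

1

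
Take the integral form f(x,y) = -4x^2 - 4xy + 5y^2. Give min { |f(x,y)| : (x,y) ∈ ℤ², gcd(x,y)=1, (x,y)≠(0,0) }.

descent: ρ → (5,4,-4)  [lands on river]
river: ρ → (-4,4,5)
river: ρ → (5,6,-3)
river: ρ → (-3,6,5)
closes: descent 1, river 4
min |a| on river = 3

3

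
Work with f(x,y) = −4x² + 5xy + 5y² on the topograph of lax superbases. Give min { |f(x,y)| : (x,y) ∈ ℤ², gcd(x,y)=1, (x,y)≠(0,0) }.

river: ρ → (5,5,-4)
river: ρ → (-4,3,6)
river: ρ → (6,9,-1)
river: ρ → (-1,9,6)
river: ρ → (6,3,-4)
river: ρ → (-4,5,5)
closes: descent 0, river 6
min |a| on river = 1

1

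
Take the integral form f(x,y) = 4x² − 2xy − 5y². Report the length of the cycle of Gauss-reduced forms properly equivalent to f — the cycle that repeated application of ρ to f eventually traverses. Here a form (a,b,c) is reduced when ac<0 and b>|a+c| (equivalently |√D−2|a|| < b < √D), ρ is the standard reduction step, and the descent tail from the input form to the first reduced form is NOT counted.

D = 84, ⌊√D⌋ = 9
descent: ρ → (-5,2,4)  [lands on river]
river: ρ → (4,6,-3)
river: ρ → (-3,6,4)
river: ρ → (4,2,-5)
river: ρ → (-5,8,1)
river: ρ → (1,8,-5)
ρ-cycle length = 6 (tail of 1 descent step not counted)

6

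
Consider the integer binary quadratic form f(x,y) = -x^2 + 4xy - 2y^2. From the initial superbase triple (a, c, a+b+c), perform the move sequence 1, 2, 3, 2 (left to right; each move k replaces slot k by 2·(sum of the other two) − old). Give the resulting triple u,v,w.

start (-1,-2,1) = (f(1,0),f(0,1),f(1,1))
replace slot 1: 2·((-2)+1) − (-1) = -1 → (-1,-2,1)
replace slot 2: 2·((-1)+1) − (-2) = 2 → (-1,2,1)
replace slot 3: 2·((-1)+2) − 1 = 1 → (-1,2,1)
replace slot 2: 2·((-1)+1) − 2 = -2 → (-1,-2,1)

-1,-2,1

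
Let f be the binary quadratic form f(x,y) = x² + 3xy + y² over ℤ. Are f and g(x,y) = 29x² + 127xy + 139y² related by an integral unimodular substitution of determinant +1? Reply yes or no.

D₁ = 5, D₂ = 5
river cycle of f (length 2): (1, 1, -1), (-1, 1, 1)
river cycle of g (length 2): (1, 1, -1), (-1, 1, 1)
cycles coincide ⇒ equivalent

yes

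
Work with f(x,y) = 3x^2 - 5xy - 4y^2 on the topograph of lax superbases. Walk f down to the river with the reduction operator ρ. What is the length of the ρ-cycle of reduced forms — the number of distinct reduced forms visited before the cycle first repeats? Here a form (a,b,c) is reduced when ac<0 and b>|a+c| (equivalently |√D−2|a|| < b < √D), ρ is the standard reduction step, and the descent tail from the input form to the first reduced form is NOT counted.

D = 73, ⌊√D⌋ = 8
descent: ρ → (-4,5,3)  [lands on river]
river: ρ → (3,7,-2)
river: ρ → (-2,5,6)
river: ρ → (6,7,-1)
river: ρ → (-1,7,6)
river: ρ → (6,5,-2)
river: ρ → (-2,7,3)
river: ρ → (3,5,-4)
river: ρ → (-4,3,4)
river: ρ → (4,5,-3)
river: ρ → (-3,7,2)
river: ρ → (2,5,-6)
river: ρ → (-6,7,1)
river: ρ → (1,7,-6)
river: ρ → (-6,5,2)
river: ρ → (2,7,-3)
river: ρ → (-3,5,4)
river: ρ → (4,3,-4)
ρ-cycle length = 18 (tail of 1 descent step not counted)

18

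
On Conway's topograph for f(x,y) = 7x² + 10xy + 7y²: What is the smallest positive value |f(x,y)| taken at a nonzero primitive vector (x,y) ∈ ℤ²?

translate: b→-4 (≡10 mod 14), so (7,10,7)→(7,-4,4)
flip: (7,-4,4)→(4,4,7)
reduced (well bottom): (4,4,7) with a≤c, −a<b≤a
well minimum = a = 4

4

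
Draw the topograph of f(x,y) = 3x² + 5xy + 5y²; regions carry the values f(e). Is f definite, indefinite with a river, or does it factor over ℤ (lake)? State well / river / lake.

D = b²−4ac = 5² − 4·3·5 = -35
D < 0 ⇒ definite ⇒ every region one sign ⇒ single well

well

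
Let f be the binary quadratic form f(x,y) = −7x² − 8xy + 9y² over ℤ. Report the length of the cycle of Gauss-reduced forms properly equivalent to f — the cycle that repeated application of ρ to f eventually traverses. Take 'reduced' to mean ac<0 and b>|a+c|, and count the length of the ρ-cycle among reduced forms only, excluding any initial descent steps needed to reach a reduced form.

D = 316, ⌊√D⌋ = 17
descent: ρ → (9,8,-7)  [lands on river]
river: ρ → (-7,6,10)
river: ρ → (10,14,-3)
river: ρ → (-3,16,5)
river: ρ → (5,14,-6)
river: ρ → (-6,10,9)
ρ-cycle length = 6 (tail of 1 descent step not counted)

6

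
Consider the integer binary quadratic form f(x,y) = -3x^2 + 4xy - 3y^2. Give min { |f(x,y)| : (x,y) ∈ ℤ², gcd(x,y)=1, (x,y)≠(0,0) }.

translate: b→2 (≡-4 mod 6), so (3,-4,3)→(3,2,2)
flip: (3,2,2)→(2,-2,3)
translate: b→2 (≡-2 mod 4), so (2,-2,3)→(2,2,3)
reduced (well bottom): (2,2,3) with a≤c, −a<b≤a
well minimum |f| = |-2| = 2 (negative-definite)

2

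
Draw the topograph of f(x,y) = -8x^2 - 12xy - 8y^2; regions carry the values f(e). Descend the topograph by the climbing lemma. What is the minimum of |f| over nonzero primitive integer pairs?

translate: b→-4 (≡12 mod 16), so (8,12,8)→(8,-4,4)
flip: (8,-4,4)→(4,4,8)
reduced (well bottom): (4,4,8) with a≤c, −a<b≤a
well minimum |f| = |-4| = 4 (negative-definite)

4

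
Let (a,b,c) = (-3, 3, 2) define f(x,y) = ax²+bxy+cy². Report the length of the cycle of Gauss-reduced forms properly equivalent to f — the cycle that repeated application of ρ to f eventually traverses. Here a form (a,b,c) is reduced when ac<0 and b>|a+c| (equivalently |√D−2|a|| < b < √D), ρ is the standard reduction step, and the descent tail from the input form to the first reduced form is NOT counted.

D = 33, ⌊√D⌋ = 5
river: ρ → (2,5,-1)
river: ρ → (-1,5,2)
river: ρ → (2,3,-3)
river: ρ → (-3,3,2)
ρ-cycle length = 4 (tail of 0 descent steps not counted)

4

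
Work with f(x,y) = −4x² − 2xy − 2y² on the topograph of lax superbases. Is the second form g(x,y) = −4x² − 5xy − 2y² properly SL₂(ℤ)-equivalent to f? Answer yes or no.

D₁ = -28, D₂ = -7
discriminants differ ⇒ not SL₂(ℤ)-equivalent

no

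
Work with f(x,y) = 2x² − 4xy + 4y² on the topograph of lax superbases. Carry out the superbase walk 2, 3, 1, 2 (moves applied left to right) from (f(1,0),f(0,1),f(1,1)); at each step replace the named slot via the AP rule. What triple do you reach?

start (2,4,2) = (f(1,0),f(0,1),f(1,1))
replace slot 2: 2·(2+2) − 4 = 4 → (2,4,2)
replace slot 3: 2·(2+4) − 2 = 10 → (2,4,10)
replace slot 1: 2·(4+10) − 2 = 26 → (26,4,10)
replace slot 2: 2·(26+10) − 4 = 68 → (26,68,10)

26,68,10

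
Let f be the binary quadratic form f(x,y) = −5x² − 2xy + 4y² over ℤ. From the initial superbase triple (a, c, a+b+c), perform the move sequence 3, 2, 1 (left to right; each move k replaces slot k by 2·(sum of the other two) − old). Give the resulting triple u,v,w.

start (-5,4,-3) = (f(1,0),f(0,1),f(1,1))
replace slot 3: 2·((-5)+4) − (-3) = 1 → (-5,4,1)
replace slot 2: 2·((-5)+1) − 4 = -12 → (-5,-12,1)
replace slot 1: 2·((-12)+1) − (-5) = -17 → (-17,-12,1)

-17,-12,1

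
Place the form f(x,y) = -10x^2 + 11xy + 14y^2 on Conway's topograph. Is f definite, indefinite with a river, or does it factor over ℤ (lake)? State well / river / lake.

D = b²−4ac = 11² − 4·(-10)·14 = 681
D > 0 non-square ⇒ indefinite ⇒ periodic river

river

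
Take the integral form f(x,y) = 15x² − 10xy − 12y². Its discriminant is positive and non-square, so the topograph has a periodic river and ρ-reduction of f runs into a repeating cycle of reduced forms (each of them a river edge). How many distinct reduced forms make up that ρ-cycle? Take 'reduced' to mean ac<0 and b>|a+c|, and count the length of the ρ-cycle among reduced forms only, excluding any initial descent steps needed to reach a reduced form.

D = 820, ⌊√D⌋ = 28
descent: ρ → (-12,10,15)  [lands on river]
river: ρ → (15,20,-7)
river: ρ → (-7,22,12)
river: ρ → (12,26,-3)
river: ρ → (-3,28,3)
river: ρ → (3,26,-12)
river: ρ → (-12,22,7)
river: ρ → (7,20,-15)
river: ρ → (-15,10,12)
river: ρ → (12,14,-13)
river: ρ → (-13,12,13)
river: ρ → (13,14,-12)
ρ-cycle length = 12 (tail of 1 descent step not counted)

12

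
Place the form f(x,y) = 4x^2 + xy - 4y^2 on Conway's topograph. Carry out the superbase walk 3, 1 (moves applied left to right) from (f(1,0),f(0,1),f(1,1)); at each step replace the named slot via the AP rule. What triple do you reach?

start (4,-4,1) = (f(1,0),f(0,1),f(1,1))
replace slot 3: 2·(4+(-4)) − 1 = -1 → (4,-4,-1)
replace slot 1: 2·((-4)+(-1)) − 4 = -14 → (-14,-4,-1)

-14,-4,-1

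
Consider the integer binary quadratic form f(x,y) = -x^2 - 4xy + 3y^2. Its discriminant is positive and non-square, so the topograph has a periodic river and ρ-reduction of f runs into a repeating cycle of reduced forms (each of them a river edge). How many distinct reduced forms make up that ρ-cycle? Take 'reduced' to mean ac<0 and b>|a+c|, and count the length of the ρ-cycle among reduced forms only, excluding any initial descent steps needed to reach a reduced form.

D = 28, ⌊√D⌋ = 5
descent: ρ → (3,4,-1)  [lands on river]
river: ρ → (-1,4,3)
river: ρ → (3,2,-2)
river: ρ → (-2,2,3)
ρ-cycle length = 4 (tail of 1 descent step not counted)

4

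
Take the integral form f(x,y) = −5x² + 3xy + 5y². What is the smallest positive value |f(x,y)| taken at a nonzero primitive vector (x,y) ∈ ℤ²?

river: ρ → (5,7,-3)
river: ρ → (-3,5,7)
river: ρ → (7,9,-1)
river: ρ → (-1,9,7)
river: ρ → (7,5,-3)
river: ρ → (-3,7,5)
river: ρ → (5,3,-5)
river: ρ → (-5,7,3)
river: ρ → (3,5,-7)
river: ρ → (-7,9,1)
river: ρ → (1,9,-7)
river: ρ → (-7,5,3)
river: ρ → (3,7,-5)
river: ρ → (-5,3,5)
closes: descent 0, river 14
min |a| on river = 1

1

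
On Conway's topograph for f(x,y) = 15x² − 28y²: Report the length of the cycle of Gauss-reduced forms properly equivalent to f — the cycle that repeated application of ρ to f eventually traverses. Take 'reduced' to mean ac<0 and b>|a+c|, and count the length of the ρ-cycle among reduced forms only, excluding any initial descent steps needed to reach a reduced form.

D = 1680, ⌊√D⌋ = 40
descent: ρ → (-28,0,15)
descent: ρ → (15,30,-13)  [lands on river]
river: ρ → (-13,22,23)
river: ρ → (23,24,-12)
river: ρ → (-12,24,23)
river: ρ → (23,22,-13)
river: ρ → (-13,30,15)
ρ-cycle length = 6 (tail of 2 descent steps not counted)

6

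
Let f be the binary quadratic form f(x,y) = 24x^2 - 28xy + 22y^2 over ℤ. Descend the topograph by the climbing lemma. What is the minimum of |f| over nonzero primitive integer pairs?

translate: b→20 (≡-28 mod 48), so (24,-28,22)→(24,20,18)
flip: (24,20,18)→(18,-20,24)
translate: b→16 (≡-20 mod 36), so (18,-20,24)→(18,16,22)
reduced (well bottom): (18,16,22) with a≤c, −a<b≤a
well minimum = a = 18

18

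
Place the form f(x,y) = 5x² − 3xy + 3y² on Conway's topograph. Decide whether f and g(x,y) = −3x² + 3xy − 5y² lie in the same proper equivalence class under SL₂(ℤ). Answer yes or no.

D₁ = -51, D₂ = -51
f: flip: (5,-3,3)→(3,3,5)
f: reduced (well bottom): (3,3,5) with a≤c, −a<b≤a
g is negative-definite; reduce −g:
−g: translate: b→3 (≡-3 mod 6), so (3,-3,5)→(3,3,5)
−g: reduced (well bottom): (3,3,5) with a≤c, −a<b≤a
flip sign back: reduced form of g is (-3,-3,-5)
reduced forms (3, 3, 5) vs (-3, -3, -5) ⇒ inequivalent

no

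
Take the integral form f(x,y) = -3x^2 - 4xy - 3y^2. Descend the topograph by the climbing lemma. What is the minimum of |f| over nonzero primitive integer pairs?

translate: b→-2 (≡4 mod 6), so (3,4,3)→(3,-2,2)
flip: (3,-2,2)→(2,2,3)
reduced (well bottom): (2,2,3) with a≤c, −a<b≤a
well minimum |f| = |-2| = 2 (negative-definite)

2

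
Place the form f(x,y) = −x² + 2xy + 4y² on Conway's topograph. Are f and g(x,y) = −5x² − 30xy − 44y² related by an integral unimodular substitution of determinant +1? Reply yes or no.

D₁ = 20, D₂ = 20
river cycle of f (length 2): (-1, 4, 1), (1, 4, -1)
river cycle of g (length 2): (1, 4, -1), (-1, 4, 1)
cycles coincide ⇒ equivalent

yes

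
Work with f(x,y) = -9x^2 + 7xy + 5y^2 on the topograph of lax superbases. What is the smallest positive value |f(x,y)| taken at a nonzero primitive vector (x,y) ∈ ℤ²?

river: ρ → (5,13,-3)
river: ρ → (-3,11,9)
river: ρ → (9,7,-5)
river: ρ → (-5,13,3)
river: ρ → (3,11,-9)
river: ρ → (-9,7,5)
closes: descent 0, river 6
min |a| on river = 3

3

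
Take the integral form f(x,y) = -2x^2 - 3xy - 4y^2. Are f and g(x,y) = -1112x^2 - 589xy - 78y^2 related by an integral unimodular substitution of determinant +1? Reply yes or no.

D₁ = -23, D₂ = -23
f is negative-definite; reduce −f:
−f: translate: b→-1 (≡3 mod 4), so (2,3,4)→(2,-1,3)
−f: reduced (well bottom): (2,-1,3) with a≤c, −a<b≤a
flip sign back: reduced form of f is (-2,1,-3)
g is negative-definite; reduce −g:
−g: flip: (1112,589,78)→(78,-589,1112)
−g: translate: b→35 (≡-589 mod 156), so (78,-589,1112)→(78,35,4)
−g: flip: (78,35,4)→(4,-35,78)
−g: translate: b→-3 (≡-35 mod 8), so (4,-35,78)→(4,-3,2)
−g: flip: (4,-3,2)→(2,3,4)
−g: translate: b→-1 (≡3 mod 4), so (2,3,4)→(2,-1,3)
−g: reduced (well bottom): (2,-1,3) with a≤c, −a<b≤a
flip sign back: reduced form of g is (-2,1,-3)
reduced forms (-2, 1, -3) vs (-2, 1, -3) ⇒ equivalent

yes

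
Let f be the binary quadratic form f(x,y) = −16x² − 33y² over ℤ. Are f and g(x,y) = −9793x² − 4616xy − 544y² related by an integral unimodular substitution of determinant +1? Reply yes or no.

D₁ = -2112, D₂ = -2112
f is negative-definite; reduce −f:
−f: reduced (well bottom): (16,0,33) with a≤c, −a<b≤a
flip sign back: reduced form of f is (-16,0,-33)
g is negative-definite; reduce −g:
−g: flip: (9793,4616,544)→(544,-4616,9793)
−g: translate: b→-264 (≡-4616 mod 1088), so (544,-4616,9793)→(544,-264,33)
−g: flip: (544,-264,33)→(33,264,544)
−g: translate: b→0 (≡264 mod 66), so (33,264,544)→(33,0,16)
−g: flip: (33,0,16)→(16,0,33)
−g: reduced (well bottom): (16,0,33) with a≤c, −a<b≤a
flip sign back: reduced form of g is (-16,0,-33)
reduced forms (-16, 0, -33) vs (-16, 0, -33) ⇒ equivalent

yes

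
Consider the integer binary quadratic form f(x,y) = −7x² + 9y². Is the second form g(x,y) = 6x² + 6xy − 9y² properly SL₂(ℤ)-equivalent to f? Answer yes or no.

D₁ = 252, D₂ = 252
river cycle of f (length 2): (-7, 14, 2), (2, 14, -7)
river cycle of g (length 4): (-9, 12, 3), (3, 12, -9), (-9, 6, 6), (6, 6, -9)
cycles differ ⇒ inequivalent

no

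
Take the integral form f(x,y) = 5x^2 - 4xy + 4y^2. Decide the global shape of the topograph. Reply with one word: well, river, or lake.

D = b²−4ac = (-4)² − 4·5·4 = -64
D < 0 ⇒ definite ⇒ every region one sign ⇒ single well

well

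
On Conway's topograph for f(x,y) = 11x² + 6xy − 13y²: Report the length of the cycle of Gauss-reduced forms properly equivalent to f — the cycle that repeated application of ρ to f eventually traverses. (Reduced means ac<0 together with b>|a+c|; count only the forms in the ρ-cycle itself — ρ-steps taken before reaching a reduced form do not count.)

D = 608, ⌊√D⌋ = 24
river: ρ → (-13,20,4)
river: ρ → (4,20,-13)
river: ρ → (-13,6,11)
river: ρ → (11,16,-8)
river: ρ → (-8,16,11)
river: ρ → (11,6,-13)
ρ-cycle length = 6 (tail of 0 descent steps not counted)

6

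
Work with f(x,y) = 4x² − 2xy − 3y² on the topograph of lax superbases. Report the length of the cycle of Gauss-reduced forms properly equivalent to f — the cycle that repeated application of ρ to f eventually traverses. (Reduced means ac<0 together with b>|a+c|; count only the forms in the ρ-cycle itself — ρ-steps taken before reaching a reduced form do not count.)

D = 52, ⌊√D⌋ = 7
descent: ρ → (-3,2,4)  [lands on river]
river: ρ → (4,6,-1)
river: ρ → (-1,6,4)
river: ρ → (4,2,-3)
river: ρ → (-3,4,3)
river: ρ → (3,2,-4)
river: ρ → (-4,6,1)
river: ρ → (1,6,-4)
river: ρ → (-4,2,3)
river: ρ → (3,4,-3)
ρ-cycle length = 10 (tail of 1 descent step not counted)

10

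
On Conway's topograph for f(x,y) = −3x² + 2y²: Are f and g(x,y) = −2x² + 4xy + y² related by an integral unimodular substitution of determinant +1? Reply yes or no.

D₁ = 24, D₂ = 24
river cycle of f (length 2): (2, 4, -1), (-1, 4, 2)
river cycle of g (length 2): (1, 4, -2), (-2, 4, 1)
cycles differ ⇒ inequivalent

no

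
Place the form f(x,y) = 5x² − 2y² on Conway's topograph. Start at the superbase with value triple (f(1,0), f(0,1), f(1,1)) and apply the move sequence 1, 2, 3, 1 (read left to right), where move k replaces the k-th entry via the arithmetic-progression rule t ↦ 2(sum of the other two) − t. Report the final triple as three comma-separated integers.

start (5,-2,3) = (f(1,0),f(0,1),f(1,1))
replace slot 1: 2·((-2)+3) − 5 = -3 → (-3,-2,3)
replace slot 2: 2·((-3)+3) − (-2) = 2 → (-3,2,3)
replace slot 3: 2·((-3)+2) − 3 = -5 → (-3,2,-5)
replace slot 1: 2·(2+(-5)) − (-3) = -3 → (-3,2,-5)

-3,2,-5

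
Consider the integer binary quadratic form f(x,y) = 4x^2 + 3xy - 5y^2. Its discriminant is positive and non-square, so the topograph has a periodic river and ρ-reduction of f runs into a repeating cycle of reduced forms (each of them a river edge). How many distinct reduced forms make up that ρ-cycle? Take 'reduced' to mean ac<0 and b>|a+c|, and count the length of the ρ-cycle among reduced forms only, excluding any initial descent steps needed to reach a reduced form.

D = 89, ⌊√D⌋ = 9
river: ρ → (-5,7,2)
river: ρ → (2,9,-1)
river: ρ → (-1,9,2)
river: ρ → (2,7,-5)
river: ρ → (-5,3,4)
river: ρ → (4,5,-4)
river: ρ → (-4,3,5)
river: ρ → (5,7,-2)
river: ρ → (-2,9,1)
river: ρ → (1,9,-2)
river: ρ → (-2,7,5)
river: ρ → (5,3,-4)
river: ρ → (-4,5,4)
river: ρ → (4,3,-5)
ρ-cycle length = 14 (tail of 0 descent steps not counted)

14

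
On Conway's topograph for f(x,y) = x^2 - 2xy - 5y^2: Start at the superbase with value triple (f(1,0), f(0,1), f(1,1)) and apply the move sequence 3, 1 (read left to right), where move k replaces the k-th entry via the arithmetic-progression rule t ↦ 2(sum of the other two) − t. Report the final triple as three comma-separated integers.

start (1,-5,-6) = (f(1,0),f(0,1),f(1,1))
replace slot 3: 2·(1+(-5)) − (-6) = -2 → (1,-5,-2)
replace slot 1: 2·((-5)+(-2)) − 1 = -15 → (-15,-5,-2)

-15,-5,-2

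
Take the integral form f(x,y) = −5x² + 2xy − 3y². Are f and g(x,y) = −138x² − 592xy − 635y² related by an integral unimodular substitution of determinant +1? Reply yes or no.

D₁ = -56, D₂ = -56
f is negative-definite; reduce −f:
−f: flip: (5,-2,3)→(3,2,5)
−f: reduced (well bottom): (3,2,5) with a≤c, −a<b≤a
flip sign back: reduced form of f is (-3,-2,-5)
g is negative-definite; reduce −g:
−g: translate: b→40 (≡592 mod 276), so (138,592,635)→(138,40,3)
−g: flip: (138,40,3)→(3,-40,138)
−g: translate: b→2 (≡-40 mod 6), so (3,-40,138)→(3,2,5)
−g: reduced (well bottom): (3,2,5) with a≤c, −a<b≤a
flip sign back: reduced form of g is (-3,-2,-5)
reduced forms (-3, -2, -5) vs (-3, -2, -5) ⇒ equivalent

yes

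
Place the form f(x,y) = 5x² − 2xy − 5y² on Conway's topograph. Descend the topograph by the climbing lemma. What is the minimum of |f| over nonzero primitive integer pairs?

descent: ρ → (-5,2,5)  [lands on river]
river: ρ → (5,8,-2)
river: ρ → (-2,8,5)
river: ρ → (5,2,-5)
river: ρ → (-5,8,2)
river: ρ → (2,8,-5)
closes: descent 1, river 6
min |a| on river = 2

2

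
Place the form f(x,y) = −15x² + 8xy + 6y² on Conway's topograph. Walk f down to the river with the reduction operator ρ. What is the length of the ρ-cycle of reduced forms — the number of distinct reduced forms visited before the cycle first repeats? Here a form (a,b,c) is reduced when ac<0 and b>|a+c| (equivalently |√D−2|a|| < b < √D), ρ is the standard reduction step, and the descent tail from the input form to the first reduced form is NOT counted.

D = 424, ⌊√D⌋ = 20
descent: ρ → (6,16,-7)  [lands on river]
river: ρ → (-7,12,10)
river: ρ → (10,8,-9)
river: ρ → (-9,10,9)
river: ρ → (9,8,-10)
river: ρ → (-10,12,7)
river: ρ → (7,16,-6)
river: ρ → (-6,20,1)
river: ρ → (1,20,-6)
river: ρ → (-6,16,7)
river: ρ → (7,12,-10)
river: ρ → (-10,8,9)
river: ρ → (9,10,-9)
river: ρ → (-9,8,10)
river: ρ → (10,12,-7)
river: ρ → (-7,16,6)
river: ρ → (6,20,-1)
river: ρ → (-1,20,6)
ρ-cycle length = 18 (tail of 1 descent step not counted)

18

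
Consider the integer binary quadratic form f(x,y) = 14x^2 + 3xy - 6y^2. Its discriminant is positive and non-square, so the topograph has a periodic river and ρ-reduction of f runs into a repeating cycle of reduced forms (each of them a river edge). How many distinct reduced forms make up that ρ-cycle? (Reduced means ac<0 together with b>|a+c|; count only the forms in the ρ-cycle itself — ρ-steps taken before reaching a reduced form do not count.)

D = 345, ⌊√D⌋ = 18
descent: ρ → (-6,9,11)  [lands on river]
river: ρ → (11,13,-4)
river: ρ → (-4,11,14)
river: ρ → (14,17,-1)
river: ρ → (-1,17,14)
river: ρ → (14,11,-4)
river: ρ → (-4,13,11)
river: ρ → (11,9,-6)
river: ρ → (-6,15,5)
river: ρ → (5,15,-6)
ρ-cycle length = 10 (tail of 1 descent step not counted)

10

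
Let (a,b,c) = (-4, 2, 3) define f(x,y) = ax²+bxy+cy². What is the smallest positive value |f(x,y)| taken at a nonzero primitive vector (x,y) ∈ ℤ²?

river: ρ → (3,4,-3)
river: ρ → (-3,2,4)
river: ρ → (4,6,-1)
river: ρ → (-1,6,4)
river: ρ → (4,2,-3)
river: ρ → (-3,4,3)
river: ρ → (3,2,-4)
river: ρ → (-4,6,1)
river: ρ → (1,6,-4)
river: ρ → (-4,2,3)
closes: descent 0, river 10
min |a| on river = 1

1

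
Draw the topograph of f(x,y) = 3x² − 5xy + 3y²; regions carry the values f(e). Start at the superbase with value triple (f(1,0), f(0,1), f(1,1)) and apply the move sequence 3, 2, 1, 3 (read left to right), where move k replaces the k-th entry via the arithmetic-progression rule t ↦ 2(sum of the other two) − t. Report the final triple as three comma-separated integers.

start (3,3,1) = (f(1,0),f(0,1),f(1,1))
replace slot 3: 2·(3+3) − 1 = 11 → (3,3,11)
replace slot 2: 2·(3+11) − 3 = 25 → (3,25,11)
replace slot 1: 2·(25+11) − 3 = 69 → (69,25,11)
replace slot 3: 2·(69+25) − 11 = 177 → (69,25,177)

69,25,177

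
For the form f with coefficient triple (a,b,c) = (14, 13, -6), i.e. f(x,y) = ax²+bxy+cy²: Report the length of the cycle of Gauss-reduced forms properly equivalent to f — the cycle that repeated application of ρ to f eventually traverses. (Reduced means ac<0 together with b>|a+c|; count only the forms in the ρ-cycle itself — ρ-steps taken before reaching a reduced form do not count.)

D = 505, ⌊√D⌋ = 22
river: ρ → (-6,11,16)
river: ρ → (16,21,-1)
river: ρ → (-1,21,16)
river: ρ → (16,11,-6)
river: ρ → (-6,13,14)
river: ρ → (14,15,-5)
river: ρ → (-5,15,14)
river: ρ → (14,13,-6)
ρ-cycle length = 8 (tail of 0 descent steps not counted)

8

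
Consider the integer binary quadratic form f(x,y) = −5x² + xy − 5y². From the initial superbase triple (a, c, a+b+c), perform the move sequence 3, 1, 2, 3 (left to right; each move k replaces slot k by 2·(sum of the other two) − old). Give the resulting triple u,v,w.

start (-5,-5,-9) = (f(1,0),f(0,1),f(1,1))
replace slot 3: 2·((-5)+(-5)) − (-9) = -11 → (-5,-5,-11)
replace slot 1: 2·((-5)+(-11)) − (-5) = -27 → (-27,-5,-11)
replace slot 2: 2·((-27)+(-11)) − (-5) = -71 → (-27,-71,-11)
replace slot 3: 2·((-27)+(-71)) − (-11) = -185 → (-27,-71,-185)

-27,-71,-185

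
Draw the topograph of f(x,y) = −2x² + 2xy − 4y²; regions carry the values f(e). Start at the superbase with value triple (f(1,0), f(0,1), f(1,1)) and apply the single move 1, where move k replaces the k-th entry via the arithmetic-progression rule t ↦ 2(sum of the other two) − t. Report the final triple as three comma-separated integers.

start (-2,-4,-4) = (f(1,0),f(0,1),f(1,1))
replace slot 1: 2·((-4)+(-4)) − (-2) = -14 → (-14,-4,-4)

-14,-4,-4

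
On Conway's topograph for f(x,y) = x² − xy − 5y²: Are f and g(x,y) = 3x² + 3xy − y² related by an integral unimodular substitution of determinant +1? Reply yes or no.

D₁ = 21, D₂ = 21
river cycle of f (length 2): (1, 3, -3), (-3, 3, 1)
river cycle of g (length 2): (-1, 3, 3), (3, 3, -1)
cycles differ ⇒ inequivalent

no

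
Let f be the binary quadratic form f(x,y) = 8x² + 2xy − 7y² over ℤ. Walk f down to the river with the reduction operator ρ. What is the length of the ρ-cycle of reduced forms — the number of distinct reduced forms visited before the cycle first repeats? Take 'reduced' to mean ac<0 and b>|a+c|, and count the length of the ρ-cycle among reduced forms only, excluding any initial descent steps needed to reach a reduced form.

D = 228, ⌊√D⌋ = 15
river: ρ → (-7,12,3)
river: ρ → (3,12,-7)
river: ρ → (-7,2,8)
river: ρ → (8,14,-1)
river: ρ → (-1,14,8)
river: ρ → (8,2,-7)
ρ-cycle length = 6 (tail of 0 descent steps not counted)

6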